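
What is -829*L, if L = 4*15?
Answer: -49740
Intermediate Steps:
L = 60
-829*L = -829*60 = -49740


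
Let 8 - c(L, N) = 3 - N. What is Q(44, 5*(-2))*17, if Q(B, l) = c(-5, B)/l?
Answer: -833/10 ≈ -83.300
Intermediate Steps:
c(L, N) = 5 + N (c(L, N) = 8 - (3 - N) = 8 + (-3 + N) = 5 + N)
Q(B, l) = (5 + B)/l
Q(44, 5*(-2))*17 = ((5 + 44)/((5*(-2))))*17 = (49/(-10))*17 = -⅒*49*17 = -49/10*17 = -833/10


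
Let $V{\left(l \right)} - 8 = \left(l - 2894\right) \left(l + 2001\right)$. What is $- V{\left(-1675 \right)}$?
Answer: $1489486$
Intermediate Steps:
$V{\left(l \right)} = 8 + \left(-2894 + l\right) \left(2001 + l\right)$ ($V{\left(l \right)} = 8 + \left(l - 2894\right) \left(l + 2001\right) = 8 + \left(-2894 + l\right) \left(2001 + l\right)$)
$- V{\left(-1675 \right)} = - (-5790886 + \left(-1675\right)^{2} - -1495775) = - (-5790886 + 2805625 + 1495775) = \left(-1\right) \left(-1489486\right) = 1489486$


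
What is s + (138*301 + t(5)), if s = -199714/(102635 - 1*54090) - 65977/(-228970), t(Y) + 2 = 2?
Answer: 1884354394133/45368770 ≈ 41534.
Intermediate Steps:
t(Y) = 0 (t(Y) = -2 + 2 = 0)
s = -173574127/45368770 (s = -199714/(102635 - 54090) - 65977*(-1/228970) = -199714/48545 + 65977/228970 = -173574127/45368770 ≈ -3.8259)
s + (138*301 + t(5)) = -173574127/45368770 + (138*301 + 0) = -173574127/45368770 + (41538 + 0) = -173574127/45368770 + 41538 = 1884354394133/45368770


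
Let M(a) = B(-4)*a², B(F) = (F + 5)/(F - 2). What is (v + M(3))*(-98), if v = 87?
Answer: -8379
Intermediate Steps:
B(F) = (5 + F)/(-2 + F)
M(a) = -a²/6 (M(a) = ((5 - 4)/(-2 - 4))*a² = (1/(-6))*a² = (-⅙*1)*a² = -a²/6)
(v + M(3))*(-98) = (87 - ⅙*3²)*(-98) = (87 - ⅙*9)*(-98) = (87 - 3/2)*(-98) = (171/2)*(-98) = -8379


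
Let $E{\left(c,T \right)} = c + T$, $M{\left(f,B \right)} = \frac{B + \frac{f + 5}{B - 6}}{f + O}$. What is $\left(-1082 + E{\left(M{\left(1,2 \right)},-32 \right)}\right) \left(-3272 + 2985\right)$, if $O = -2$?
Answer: $\frac{639723}{2} \approx 3.1986 \cdot 10^{5}$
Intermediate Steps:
$M{\left(f,B \right)} = \frac{B + \frac{5 + f}{-6 + B}}{-2 + f}$ ($M{\left(f,B \right)} = \frac{B + \frac{f + 5}{B - 6}}{f - 2} = \frac{B + \frac{5 + f}{-6 + B}}{-2 + f}$)
$E{\left(c,T \right)} = T + c$
$\left(-1082 + E{\left(M{\left(1,2 \right)},-32 \right)}\right) \left(-3272 + 2985\right) = \left(-1082 - \left(32 - \frac{5 + 1 + 2^{2} - 12}{12 - 6 - 4 + 2 \cdot 1}\right)\right) \left(-3272 + 2985\right) = \left(-1082 - \left(32 - \frac{5 + 1 + 4 - 12}{12 - 6 - 4 + 2}\right)\right) \left(-287\right) = \left(-1082 - \left(32 - \frac{1}{4} \left(-2\right)\right)\right) \left(-287\right) = \left(-1082 + \left(-32 + \frac{1}{4} \left(-2\right)\right)\right) \left(-287\right) = \left(-1082 - \frac{65}{2}\right) \left(-287\right) = \left(- \frac{2229}{2}\right) \left(-287\right) = \frac{639723}{2}$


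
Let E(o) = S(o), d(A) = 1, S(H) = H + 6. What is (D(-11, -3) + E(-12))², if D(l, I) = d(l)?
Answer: 25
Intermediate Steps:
S(H) = 6 + H
D(l, I) = 1
E(o) = 6 + o
(D(-11, -3) + E(-12))² = (1 + (6 - 12))² = (1 - 6)² = (-5)² = 25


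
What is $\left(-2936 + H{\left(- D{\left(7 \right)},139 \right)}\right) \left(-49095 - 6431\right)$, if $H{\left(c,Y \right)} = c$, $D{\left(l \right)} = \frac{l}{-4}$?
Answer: $\frac{325854331}{2} \approx 1.6293 \cdot 10^{8}$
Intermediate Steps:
$D{\left(l \right)} = - \frac{l}{4}$ ($D{\left(l \right)} = l \left(- \frac{1}{4}\right) = - \frac{l}{4}$)
$\left(-2936 + H{\left(- D{\left(7 \right)},139 \right)}\right) \left(-49095 - 6431\right) = \left(-2936 - \left(- \frac{1}{4}\right) 7\right) \left(-49095 - 6431\right) = \left(-2936 - - \frac{7}{4}\right) \left(-55526\right) = \left(-2936 + \frac{7}{4}\right) \left(-55526\right) = \left(- \frac{11737}{4}\right) \left(-55526\right) = \frac{325854331}{2}$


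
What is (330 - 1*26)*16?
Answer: 4864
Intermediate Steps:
(330 - 1*26)*16 = (330 - 26)*16 = 304*16 = 4864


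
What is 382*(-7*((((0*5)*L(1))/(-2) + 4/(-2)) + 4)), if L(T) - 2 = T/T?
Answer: -5348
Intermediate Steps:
L(T) = 3 (L(T) = 2 + T/T = 2 + 1 = 3)
382*(-7*((((0*5)*L(1))/(-2) + 4/(-2)) + 4)) = 382*(-7*((((0*5)*3)/(-2) + 4/(-2)) + 4)) = 382*(-7*(((0*3)*(-1/2) + 4*(-1/2)) + 4)) = 382*(-7*((0*(-1/2) - 2) + 4)) = 382*(-7*((0 - 2) + 4)) = 382*(-7*(-2 + 4)) = 382*(-7*2) = 382*(-14) = -5348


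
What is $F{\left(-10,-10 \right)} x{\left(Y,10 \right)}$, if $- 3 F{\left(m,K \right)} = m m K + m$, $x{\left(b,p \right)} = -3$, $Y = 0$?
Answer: $-1010$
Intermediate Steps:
$F{\left(m,K \right)} = - \frac{m}{3} - \frac{K m^{2}}{3}$ ($F{\left(m,K \right)} = - \frac{m m K + m}{3} = - \frac{m^{2} K + m}{3} = - \frac{K m^{2} + m}{3} = - \frac{m + K m^{2}}{3} = - \frac{m}{3} - \frac{K m^{2}}{3}$)
$F{\left(-10,-10 \right)} x{\left(Y,10 \right)} = \left(- \frac{1}{3}\right) \left(-10\right) \left(1 - -100\right) \left(-3\right) = \left(- \frac{1}{3}\right) \left(-10\right) \left(1 + 100\right) \left(-3\right) = \left(- \frac{1}{3}\right) \left(-10\right) 101 \left(-3\right) = \frac{1010}{3} \left(-3\right) = -1010$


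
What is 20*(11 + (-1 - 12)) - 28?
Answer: -68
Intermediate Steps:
20*(11 + (-1 - 12)) - 28 = 20*(11 - 13) - 28 = 20*(-2) - 28 = -40 - 28 = -68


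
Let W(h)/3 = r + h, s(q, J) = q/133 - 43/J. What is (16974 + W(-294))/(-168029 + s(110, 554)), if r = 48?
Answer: -1196300952/12380657557 ≈ -0.096627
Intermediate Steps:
s(q, J) = -43/J + q/133 (s(q, J) = q*(1/133) - 43/J = q/133 - 43/J = -43/J + q/133)
W(h) = 144 + 3*h (W(h) = 3*(48 + h) = 144 + 3*h)
(16974 + W(-294))/(-168029 + s(110, 554)) = (16974 + (144 + 3*(-294)))/(-168029 + (-43/554 + (1/133)*110)) = (16974 + (144 - 882))/(-168029 + (-43*1/554 + 110/133)) = (16974 - 738)/(-168029 + (-43/554 + 110/133)) = 16236/(-168029 + 55221/73682) = 16236/(-12380657557/73682) = 16236*(-73682/12380657557) = -1196300952/12380657557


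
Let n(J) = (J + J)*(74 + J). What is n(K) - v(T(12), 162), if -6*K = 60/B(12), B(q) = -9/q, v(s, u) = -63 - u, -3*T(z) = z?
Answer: 22985/9 ≈ 2553.9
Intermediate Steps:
T(z) = -z/3
K = 40/3 (K = -10/((-9/12)) = -10/((-9*1/12)) = -10/(-3/4) = -10*(-4)/3 = -1/6*(-80) = 40/3 ≈ 13.333)
n(J) = 2*J*(74 + J) (n(J) = (2*J)*(74 + J) = 2*J*(74 + J))
n(K) - v(T(12), 162) = 2*(40/3)*(74 + 40/3) - (-63 - 1*162) = 2*(40/3)*(262/3) - (-63 - 162) = 20960/9 - 1*(-225) = 20960/9 + 225 = 22985/9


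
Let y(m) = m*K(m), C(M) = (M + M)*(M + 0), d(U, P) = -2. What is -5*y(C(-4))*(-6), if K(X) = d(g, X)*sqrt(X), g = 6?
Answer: -7680*sqrt(2) ≈ -10861.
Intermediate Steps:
C(M) = 2*M**2 (C(M) = (2*M)*M = 2*M**2)
K(X) = -2*sqrt(X)
y(m) = -2*m**(3/2) (y(m) = m*(-2*sqrt(m)) = -2*m**(3/2))
-5*y(C(-4))*(-6) = -(-10)*(2*(-4)**2)**(3/2)*(-6) = -(-10)*(2*16)**(3/2)*(-6) = -(-10)*32**(3/2)*(-6) = -(-10)*128*sqrt(2)*(-6) = -(-1280)*sqrt(2)*(-6) = (1280*sqrt(2))*(-6) = -7680*sqrt(2)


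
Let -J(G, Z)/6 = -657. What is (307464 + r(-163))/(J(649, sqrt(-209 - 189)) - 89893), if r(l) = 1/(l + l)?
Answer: -100233263/28020026 ≈ -3.5772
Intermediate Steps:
r(l) = 1/(2*l)
J(G, Z) = 3942 (J(G, Z) = -6*(-657) = 3942)
(307464 + r(-163))/(J(649, sqrt(-209 - 189)) - 89893) = (307464 + (1/2)/(-163))/(3942 - 89893) = (307464 + (1/2)*(-1/163))/(-85951) = (307464 - 1/326)*(-1/85951) = (100233263/326)*(-1/85951) = -100233263/28020026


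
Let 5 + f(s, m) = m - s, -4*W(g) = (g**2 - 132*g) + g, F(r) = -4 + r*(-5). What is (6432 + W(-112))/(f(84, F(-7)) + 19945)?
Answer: -124/6629 ≈ -0.018706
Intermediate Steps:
F(r) = -4 - 5*r
W(g) = -g**2/4 + 131*g/4 (W(g) = -((g**2 - 132*g) + g)/4 = -(g**2 - 131*g)/4 = -g**2/4 + 131*g/4)
f(s, m) = -5 + m - s (f(s, m) = -5 + (m - s) = -5 + m - s)
(6432 + W(-112))/(f(84, F(-7)) + 19945) = (6432 + (1/4)*(-112)*(131 - 1*(-112)))/((-5 + (-4 - 5*(-7)) - 1*84) + 19945) = (6432 + (1/4)*(-112)*(131 + 112))/((-5 + (-4 + 35) - 84) + 19945) = (6432 + (1/4)*(-112)*243)/((-5 + 31 - 84) + 19945) = (6432 - 6804)/(-58 + 19945) = -372/19887 = -372*1/19887 = -124/6629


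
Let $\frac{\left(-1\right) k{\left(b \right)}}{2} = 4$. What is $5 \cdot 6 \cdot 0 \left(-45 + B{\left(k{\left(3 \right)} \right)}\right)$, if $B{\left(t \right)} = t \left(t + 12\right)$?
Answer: $0$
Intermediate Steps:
$k{\left(b \right)} = -8$ ($k{\left(b \right)} = \left(-2\right) 4 = -8$)
$B{\left(t \right)} = t \left(12 + t\right)$
$5 \cdot 6 \cdot 0 \left(-45 + B{\left(k{\left(3 \right)} \right)}\right) = 5 \cdot 6 \cdot 0 \left(-45 - 8 \left(12 - 8\right)\right) = 30 \cdot 0 \left(-45 - 32\right) = 0 \left(-45 - 32\right) = 0 \left(-77\right) = 0$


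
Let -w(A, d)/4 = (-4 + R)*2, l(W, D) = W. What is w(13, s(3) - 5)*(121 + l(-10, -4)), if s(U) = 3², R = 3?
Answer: 888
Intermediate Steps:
s(U) = 9
w(A, d) = 8 (w(A, d) = -4*(-4 + 3)*2 = -(-4)*2 = -4*(-2) = 8)
w(13, s(3) - 5)*(121 + l(-10, -4)) = 8*(121 - 10) = 8*111 = 888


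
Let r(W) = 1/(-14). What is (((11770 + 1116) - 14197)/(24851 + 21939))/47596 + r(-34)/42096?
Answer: -374955853/164059876569120 ≈ -2.2855e-6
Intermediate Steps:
r(W) = -1/14
(((11770 + 1116) - 14197)/(24851 + 21939))/47596 + r(-34)/42096 = (((11770 + 1116) - 14197)/(24851 + 21939))/47596 - 1/14/42096 = ((12886 - 14197)/46790)*(1/47596) - 1/14*1/42096 = -1311*1/46790*(1/47596) - 1/589344 = -1311/46790*1/47596 - 1/589344 = -1311/2227016840 - 1/589344 = -374955853/164059876569120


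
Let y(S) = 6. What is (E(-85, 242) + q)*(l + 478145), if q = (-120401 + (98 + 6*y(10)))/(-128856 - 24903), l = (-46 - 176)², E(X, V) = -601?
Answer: -16225279339556/51253 ≈ -3.1657e+8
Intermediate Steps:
l = 49284 (l = (-222)² = 49284)
q = 40089/51253 (q = (-120401 + (98 + 6*6))/(-128856 - 24903) = (-120401 + (98 + 36))/(-153759) = (-120401 + 134)*(-1/153759) = -120267*(-1/153759) = 40089/51253 ≈ 0.78218)
(E(-85, 242) + q)*(l + 478145) = (-601 + 40089/51253)*(49284 + 478145) = -30762964/51253*527429 = -16225279339556/51253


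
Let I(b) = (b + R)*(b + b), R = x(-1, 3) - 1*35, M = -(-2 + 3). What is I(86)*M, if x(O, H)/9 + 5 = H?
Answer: -5676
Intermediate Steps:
M = -1 (M = -1*1 = -1)
x(O, H) = -45 + 9*H
R = -53 (R = (-45 + 9*3) - 1*35 = (-45 + 27) - 35 = -18 - 35 = -53)
I(b) = 2*b*(-53 + b) (I(b) = (b - 53)*(b + b) = (-53 + b)*(2*b) = 2*b*(-53 + b))
I(86)*M = (2*86*(-53 + 86))*(-1) = (2*86*33)*(-1) = 5676*(-1) = -5676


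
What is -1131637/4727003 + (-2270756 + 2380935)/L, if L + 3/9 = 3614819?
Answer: -10709538263861/51261776045368 ≈ -0.20892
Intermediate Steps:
L = 10844456/3 (L = -⅓ + 3614819 = 10844456/3 ≈ 3.6148e+6)
-1131637/4727003 + (-2270756 + 2380935)/L = -1131637/4727003 + (-2270756 + 2380935)/(10844456/3) = -1131637*1/4727003 + 110179*(3/10844456) = -1131637/4727003 + 330537/10844456 = -10709538263861/51261776045368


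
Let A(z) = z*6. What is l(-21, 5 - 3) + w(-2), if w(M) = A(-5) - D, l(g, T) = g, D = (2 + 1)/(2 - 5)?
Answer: -50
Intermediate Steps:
A(z) = 6*z
D = -1 (D = 3/(-3) = 3*(-1/3) = -1)
w(M) = -29 (w(M) = 6*(-5) - 1*(-1) = -30 + 1 = -29)
l(-21, 5 - 3) + w(-2) = -21 - 29 = -50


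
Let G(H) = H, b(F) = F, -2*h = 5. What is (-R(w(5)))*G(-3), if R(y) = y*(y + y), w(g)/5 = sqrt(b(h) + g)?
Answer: 375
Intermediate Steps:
h = -5/2 (h = -1/2*5 = -5/2 ≈ -2.5000)
w(g) = 5*sqrt(-5/2 + g)
R(y) = 2*y**2 (R(y) = y*(2*y) = 2*y**2)
(-R(w(5)))*G(-3) = -2*(5*sqrt(-10 + 4*5)/2)**2*(-3) = -2*(5*sqrt(-10 + 20)/2)**2*(-3) = -2*(5*sqrt(10)/2)**2*(-3) = -2*125/2*(-3) = -1*125*(-3) = -125*(-3) = 375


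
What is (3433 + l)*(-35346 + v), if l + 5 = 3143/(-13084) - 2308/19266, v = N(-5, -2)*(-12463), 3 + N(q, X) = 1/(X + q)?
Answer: 2890602182375251/220566801 ≈ 1.3105e+7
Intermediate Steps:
N(q, X) = -3 + 1/(X + q)
v = 274186/7 (v = ((1 - 3*(-2) - 3*(-5))/(-2 - 5))*(-12463) = ((1 + 6 + 15)/(-7))*(-12463) = -⅐*22*(-12463) = -22/7*(-12463) = 274186/7 ≈ 39169.)
l = -675566315/126038172 (l = -5 + (3143/(-13084) - 2308/19266) = -5 + (3143*(-1/13084) - 2308*1/19266) = -5 + (-3143/13084 - 1154/9633) = -5 - 45375455/126038172 = -675566315/126038172 ≈ -5.3600)
(3433 + l)*(-35346 + v) = (3433 - 675566315/126038172)*(-35346 + 274186/7) = (432013478161/126038172)*(26764/7) = 2890602182375251/220566801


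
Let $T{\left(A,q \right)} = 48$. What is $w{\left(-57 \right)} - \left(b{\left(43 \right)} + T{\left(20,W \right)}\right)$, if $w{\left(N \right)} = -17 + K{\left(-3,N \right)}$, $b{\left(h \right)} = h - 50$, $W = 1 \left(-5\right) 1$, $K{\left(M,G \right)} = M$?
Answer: $-61$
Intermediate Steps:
$W = -5$ ($W = \left(-5\right) 1 = -5$)
$b{\left(h \right)} = -50 + h$
$w{\left(N \right)} = -20$ ($w{\left(N \right)} = -17 - 3 = -20$)
$w{\left(-57 \right)} - \left(b{\left(43 \right)} + T{\left(20,W \right)}\right) = -20 - \left(\left(-50 + 43\right) + 48\right) = -20 - \left(-7 + 48\right) = -20 - 41 = -61$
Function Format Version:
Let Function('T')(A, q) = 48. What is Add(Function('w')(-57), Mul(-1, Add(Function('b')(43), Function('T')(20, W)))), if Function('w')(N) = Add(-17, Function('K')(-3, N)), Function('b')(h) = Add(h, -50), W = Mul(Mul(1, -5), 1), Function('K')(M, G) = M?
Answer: -61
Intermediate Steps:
W = -5 (W = Mul(-5, 1) = -5)
Function('b')(h) = Add(-50, h)
Function('w')(N) = -20 (Function('w')(N) = Add(-17, -3) = -20)
Add(Function('w')(-57), Mul(-1, Add(Function('b')(43), Function('T')(20, W)))) = Add(-20, Mul(-1, Add(Add(-50, 43), 48))) = Add(-20, Mul(-1, Add(-7, 48))) = Add(-20, Mul(-1, 41)) = Add(-20, -41) = -61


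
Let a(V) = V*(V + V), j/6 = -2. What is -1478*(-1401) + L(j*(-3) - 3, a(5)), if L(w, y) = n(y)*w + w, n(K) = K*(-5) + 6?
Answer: 2062659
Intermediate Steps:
j = -12 (j = 6*(-2) = -12)
n(K) = 6 - 5*K (n(K) = -5*K + 6 = 6 - 5*K)
a(V) = 2*V² (a(V) = V*(2*V) = 2*V²)
L(w, y) = w + w*(6 - 5*y) (L(w, y) = (6 - 5*y)*w + w = w*(6 - 5*y) + w = w + w*(6 - 5*y))
-1478*(-1401) + L(j*(-3) - 3, a(5)) = -1478*(-1401) + (-12*(-3) - 3)*(7 - 10*5²) = 2070678 + (36 - 3)*(7 - 10*25) = 2070678 + 33*(7 - 5*50) = 2070678 + 33*(7 - 250) = 2070678 + 33*(-243) = 2070678 - 8019 = 2062659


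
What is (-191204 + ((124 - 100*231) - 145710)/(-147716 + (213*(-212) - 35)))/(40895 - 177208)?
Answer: 36884421342/26295731891 ≈ 1.4027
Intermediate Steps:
(-191204 + ((124 - 100*231) - 145710)/(-147716 + (213*(-212) - 35)))/(40895 - 177208) = (-191204 + ((124 - 23100) - 145710)/(-147716 + (-45156 - 35)))/(-136313) = (-191204 + (-22976 - 145710)/(-147716 - 45191))*(-1/136313) = (-191204 - 168686/(-192907))*(-1/136313) = (-191204 - 168686*(-1/192907))*(-1/136313) = (-191204 + 168686/192907)*(-1/136313) = -36884421342/192907*(-1/136313) = 36884421342/26295731891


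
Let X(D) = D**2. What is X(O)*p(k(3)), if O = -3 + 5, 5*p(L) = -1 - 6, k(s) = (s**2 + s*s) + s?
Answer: -28/5 ≈ -5.6000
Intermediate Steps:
k(s) = s + 2*s**2 (k(s) = (s**2 + s**2) + s = 2*s**2 + s = s + 2*s**2)
p(L) = -7/5 (p(L) = (-1 - 6)/5 = (1/5)*(-7) = -7/5)
O = 2
X(O)*p(k(3)) = 2**2*(-7/5) = 4*(-7/5) = -28/5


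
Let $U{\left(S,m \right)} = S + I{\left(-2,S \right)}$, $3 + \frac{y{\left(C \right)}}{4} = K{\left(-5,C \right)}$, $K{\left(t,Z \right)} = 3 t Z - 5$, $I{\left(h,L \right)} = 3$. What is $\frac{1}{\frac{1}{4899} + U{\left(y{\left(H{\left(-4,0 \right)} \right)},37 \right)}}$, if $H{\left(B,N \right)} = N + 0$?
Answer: $- \frac{4899}{142070} \approx -0.034483$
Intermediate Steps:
$K{\left(t,Z \right)} = -5 + 3 Z t$ ($K{\left(t,Z \right)} = 3 Z t - 5 = -5 + 3 Z t$)
$H{\left(B,N \right)} = N$
$y{\left(C \right)} = -32 - 60 C$ ($y{\left(C \right)} = -12 + 4 \left(-5 + 3 C \left(-5\right)\right) = -12 + 4 \left(-5 - 15 C\right) = -12 - \left(20 + 60 C\right) = -32 - 60 C$)
$U{\left(S,m \right)} = 3 + S$ ($U{\left(S,m \right)} = S + 3 = 3 + S$)
$\frac{1}{\frac{1}{4899} + U{\left(y{\left(H{\left(-4,0 \right)} \right)},37 \right)}} = \frac{1}{\frac{1}{4899} + \left(3 - 32\right)} = \frac{1}{\frac{1}{4899} - 29} = \frac{1}{- \frac{142070}{4899}} = - \frac{4899}{142070}$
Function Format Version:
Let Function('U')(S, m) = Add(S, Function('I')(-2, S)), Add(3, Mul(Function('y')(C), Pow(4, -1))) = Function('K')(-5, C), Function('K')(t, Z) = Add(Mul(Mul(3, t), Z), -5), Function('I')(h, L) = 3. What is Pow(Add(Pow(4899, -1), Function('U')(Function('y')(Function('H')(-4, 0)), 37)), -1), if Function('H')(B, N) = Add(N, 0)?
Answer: Rational(-4899, 142070) ≈ -0.034483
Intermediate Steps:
Function('K')(t, Z) = Add(-5, Mul(3, Z, t)) (Function('K')(t, Z) = Add(Mul(3, Z, t), -5) = Add(-5, Mul(3, Z, t)))
Function('H')(B, N) = N
Function('y')(C) = Add(-32, Mul(-60, C)) (Function('y')(C) = Add(-12, Mul(4, Add(-5, Mul(3, C, -5)))) = Add(-12, Mul(4, Add(-5, Mul(-15, C)))) = Add(-12, Add(-20, Mul(-60, C))) = Add(-32, Mul(-60, C)))
Function('U')(S, m) = Add(3, S) (Function('U')(S, m) = Add(S, 3) = Add(3, S))
Pow(Add(Pow(4899, -1), Function('U')(Function('y')(Function('H')(-4, 0)), 37)), -1) = Pow(Add(Pow(4899, -1), Add(3, Add(-32, Mul(-60, 0)))), -1) = Pow(Add(Rational(1, 4899), Add(3, Add(-32, 0))), -1) = Pow(Add(Rational(1, 4899), Add(3, -32)), -1) = Pow(Add(Rational(1, 4899), -29), -1) = Pow(Rational(-142070, 4899), -1) = Rational(-4899, 142070)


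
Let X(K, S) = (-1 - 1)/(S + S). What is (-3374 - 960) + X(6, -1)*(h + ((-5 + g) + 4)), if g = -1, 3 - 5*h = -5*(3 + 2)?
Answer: -21652/5 ≈ -4330.4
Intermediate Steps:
X(K, S) = -1/S (X(K, S) = -2*1/(2*S) = -1/S)
h = 28/5 (h = ⅗ - (-1)*(3 + 2) = ⅗ - (-1)*5 = ⅗ - ⅕*(-25) = ⅗ + 5 = 28/5 ≈ 5.6000)
(-3374 - 960) + X(6, -1)*(h + ((-5 + g) + 4)) = (-3374 - 960) + (-1/(-1))*(28/5 + ((-5 - 1) + 4)) = -4334 + (-1*(-1))*(28/5 + (-6 + 4)) = -4334 + 1*(28/5 - 2) = -4334 + 1*(18/5) = -4334 + 18/5 = -21652/5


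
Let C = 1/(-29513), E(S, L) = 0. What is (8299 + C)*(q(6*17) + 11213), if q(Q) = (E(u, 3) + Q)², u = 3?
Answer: 5294616920162/29513 ≈ 1.7940e+8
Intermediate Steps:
q(Q) = Q² (q(Q) = (0 + Q)² = Q²)
C = -1/29513 ≈ -3.3883e-5
(8299 + C)*(q(6*17) + 11213) = (8299 - 1/29513)*((6*17)² + 11213) = 244928386*(102² + 11213)/29513 = 244928386*(10404 + 11213)/29513 = (244928386/29513)*21617 = 5294616920162/29513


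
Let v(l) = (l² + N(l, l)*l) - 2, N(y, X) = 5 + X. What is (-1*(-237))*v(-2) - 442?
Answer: -1390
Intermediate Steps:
v(l) = -2 + l² + l*(5 + l) (v(l) = (l² + (5 + l)*l) - 2 = (l² + l*(5 + l)) - 2 = -2 + l² + l*(5 + l))
(-1*(-237))*v(-2) - 442 = (-1*(-237))*(-2 + (-2)² - 2*(5 - 2)) - 442 = 237*(-2 + 4 - 2*3) - 442 = 237*(-2 + 4 - 6) - 442 = 237*(-4) - 442 = -948 - 442 = -1390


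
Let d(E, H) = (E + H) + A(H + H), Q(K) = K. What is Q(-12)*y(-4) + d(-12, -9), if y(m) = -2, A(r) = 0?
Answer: 3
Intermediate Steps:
d(E, H) = E + H (d(E, H) = (E + H) + 0 = E + H)
Q(-12)*y(-4) + d(-12, -9) = -12*(-2) + (-12 - 9) = 24 - 21 = 3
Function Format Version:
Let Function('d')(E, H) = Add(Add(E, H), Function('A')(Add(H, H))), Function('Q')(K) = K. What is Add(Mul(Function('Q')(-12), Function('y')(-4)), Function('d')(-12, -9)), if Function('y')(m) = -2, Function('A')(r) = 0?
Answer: 3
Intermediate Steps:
Function('d')(E, H) = Add(E, H) (Function('d')(E, H) = Add(Add(E, H), 0) = Add(E, H))
Add(Mul(Function('Q')(-12), Function('y')(-4)), Function('d')(-12, -9)) = Add(Mul(-12, -2), Add(-12, -9)) = Add(24, -21) = 3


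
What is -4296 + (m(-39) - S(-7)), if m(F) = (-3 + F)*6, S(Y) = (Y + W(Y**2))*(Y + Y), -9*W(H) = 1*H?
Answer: -42500/9 ≈ -4722.2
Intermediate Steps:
W(H) = -H/9
S(Y) = 2*Y*(Y - Y**2/9) (S(Y) = (Y - Y**2/9)*(Y + Y) = (Y - Y**2/9)*(2*Y) = 2*Y*(Y - Y**2/9))
m(F) = -18 + 6*F
-4296 + (m(-39) - S(-7)) = -4296 + ((-18 + 6*(-39)) - 2*(-7)**2*(9 - 1*(-7))/9) = -4296 + ((-18 - 234) - 2*49*(9 + 7)/9) = -4296 + (-252 - 2*49*16/9) = -4296 + (-252 - 1*1568/9) = -4296 + (-252 - 1568/9) = -4296 - 3836/9 = -42500/9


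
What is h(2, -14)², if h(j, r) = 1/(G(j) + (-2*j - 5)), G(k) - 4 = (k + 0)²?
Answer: 1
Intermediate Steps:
G(k) = 4 + k² (G(k) = 4 + (k + 0)² = 4 + k²)
h(j, r) = 1/(-1 + j² - 2*j) (h(j, r) = 1/((4 + j²) + (-2*j - 5)) = 1/((4 + j²) + (-5 - 2*j)) = 1/(-1 + j² - 2*j))
h(2, -14)² = (1/(-1 + 2² - 2*2))² = (1/(-1 + 4 - 4))² = (1/(-1))² = (-1)² = 1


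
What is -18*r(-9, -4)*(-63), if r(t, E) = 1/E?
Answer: -567/2 ≈ -283.50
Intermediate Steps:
-18*r(-9, -4)*(-63) = -18/(-4)*(-63) = -18*(-1/4)*(-63) = (9/2)*(-63) = -567/2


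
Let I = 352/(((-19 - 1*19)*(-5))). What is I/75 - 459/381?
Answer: -1067773/904875 ≈ -1.1800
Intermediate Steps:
I = 176/95 (I = 352/(((-19 - 19)*(-5))) = 352/((-38*(-5))) = 352/190 = 352*(1/190) = 176/95 ≈ 1.8526)
I/75 - 459/381 = (176/95)/75 - 459/381 = (176/95)*(1/75) - 459*1/381 = 176/7125 - 153/127 = -1067773/904875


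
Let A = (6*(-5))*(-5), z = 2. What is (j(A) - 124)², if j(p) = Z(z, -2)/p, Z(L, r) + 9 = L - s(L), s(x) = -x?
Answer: 13845841/900 ≈ 15384.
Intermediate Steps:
A = 150 (A = -30*(-5) = 150)
Z(L, r) = -9 + 2*L (Z(L, r) = -9 + (L - (-1)*L) = -9 + (L + L) = -9 + 2*L)
j(p) = -5/p (j(p) = (-9 + 2*2)/p = (-9 + 4)/p = -5/p)
(j(A) - 124)² = (-5/150 - 124)² = (-5*1/150 - 124)² = (-1/30 - 124)² = (-3721/30)² = 13845841/900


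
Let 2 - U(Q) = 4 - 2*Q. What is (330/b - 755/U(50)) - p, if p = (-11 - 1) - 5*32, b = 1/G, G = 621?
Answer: 20099241/98 ≈ 2.0509e+5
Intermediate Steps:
U(Q) = -2 + 2*Q (U(Q) = 2 - (4 - 2*Q) = 2 + (-4 + 2*Q) = -2 + 2*Q)
b = 1/621 ≈ 0.0016103
p = -172 (p = -12 - 160 = -172)
(330/b - 755/U(50)) - p = (330/(1/621) - 755/(-2 + 2*50)) - 1*(-172) = (330*621 - 755/(-2 + 100)) + 172 = (204930 - 755/98) + 172 = 20082385/98 + 172 = 20099241/98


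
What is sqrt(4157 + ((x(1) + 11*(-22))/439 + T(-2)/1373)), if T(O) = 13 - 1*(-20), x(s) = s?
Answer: sqrt(1510063790792131)/602747 ≈ 64.471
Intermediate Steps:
T(O) = 33 (T(O) = 13 + 20 = 33)
sqrt(4157 + ((x(1) + 11*(-22))/439 + T(-2)/1373)) = sqrt(4157 + ((1 + 11*(-22))/439 + 33/1373)) = sqrt(4157 + ((1 - 242)*(1/439) + 33*(1/1373))) = sqrt(4157 + (-241*1/439 + 33/1373)) = sqrt(4157 + (-241/439 + 33/1373)) = sqrt(4157 - 316406/602747) = sqrt(2505302873/602747) = sqrt(1510063790792131)/602747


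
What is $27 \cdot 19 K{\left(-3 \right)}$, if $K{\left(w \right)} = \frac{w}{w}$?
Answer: $513$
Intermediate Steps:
$K{\left(w \right)} = 1$
$27 \cdot 19 K{\left(-3 \right)} = 27 \cdot 19 \cdot 1 = 513 \cdot 1 = 513$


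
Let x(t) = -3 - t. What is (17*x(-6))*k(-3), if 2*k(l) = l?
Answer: -153/2 ≈ -76.500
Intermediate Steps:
k(l) = l/2
(17*x(-6))*k(-3) = (17*(-3 - 1*(-6)))*((½)*(-3)) = (17*(-3 + 6))*(-3/2) = (17*3)*(-3/2) = 51*(-3/2) = -153/2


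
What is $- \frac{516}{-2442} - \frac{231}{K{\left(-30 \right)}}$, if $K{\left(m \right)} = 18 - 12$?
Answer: $- \frac{31167}{814} \approx -38.289$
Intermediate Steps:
$K{\left(m \right)} = 6$ ($K{\left(m \right)} = 18 - 12 = 6$)
$- \frac{516}{-2442} - \frac{231}{K{\left(-30 \right)}} = - \frac{516}{-2442} - \frac{231}{6} = \left(-516\right) \left(- \frac{1}{2442}\right) - \frac{77}{2} = \frac{86}{407} - \frac{77}{2} = - \frac{31167}{814}$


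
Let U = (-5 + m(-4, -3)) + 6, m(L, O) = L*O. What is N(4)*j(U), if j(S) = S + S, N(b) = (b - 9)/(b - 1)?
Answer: -130/3 ≈ -43.333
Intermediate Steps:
N(b) = (-9 + b)/(-1 + b)
U = 13 (U = (-5 - 4*(-3)) + 6 = (-5 + 12) + 6 = 7 + 6 = 13)
j(S) = 2*S
N(4)*j(U) = ((-9 + 4)/(-1 + 4))*(2*13) = (-5/3)*26 = ((⅓)*(-5))*26 = -5/3*26 = -130/3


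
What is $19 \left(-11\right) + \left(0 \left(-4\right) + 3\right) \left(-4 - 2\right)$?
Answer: $-227$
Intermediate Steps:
$19 \left(-11\right) + \left(0 \left(-4\right) + 3\right) \left(-4 - 2\right) = -209 + \left(0 + 3\right) \left(-4 - 2\right) = -209 + 3 \left(-6\right) = -209 - 18 = -227$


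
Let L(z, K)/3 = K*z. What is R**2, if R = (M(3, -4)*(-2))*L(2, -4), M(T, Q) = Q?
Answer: 36864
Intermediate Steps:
L(z, K) = 3*K*z (L(z, K) = 3*(K*z) = 3*K*z)
R = -192 (R = (-4*(-2))*(3*(-4)*2) = 8*(-24) = -192)
R**2 = (-192)**2 = 36864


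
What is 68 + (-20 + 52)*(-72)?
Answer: -2236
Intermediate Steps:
68 + (-20 + 52)*(-72) = 68 + 32*(-72) = 68 - 2304 = -2236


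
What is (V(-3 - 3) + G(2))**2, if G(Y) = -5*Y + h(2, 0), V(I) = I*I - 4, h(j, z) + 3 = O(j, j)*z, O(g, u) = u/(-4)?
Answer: 361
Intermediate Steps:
O(g, u) = -u/4 (O(g, u) = u*(-1/4) = -u/4)
h(j, z) = -3 - j*z/4 (h(j, z) = -3 + (-j/4)*z = -3 - j*z/4)
V(I) = -4 + I**2 (V(I) = I**2 - 4 = -4 + I**2)
G(Y) = -3 - 5*Y (G(Y) = -5*Y + (-3 - 1/4*2*0) = -5*Y + (-3 + 0) = -5*Y - 3 = -3 - 5*Y)
(V(-3 - 3) + G(2))**2 = ((-4 + (-3 - 3)**2) + (-3 - 5*2))**2 = ((-4 + (-6)**2) + (-3 - 10))**2 = ((-4 + 36) - 13)**2 = (32 - 13)**2 = 19**2 = 361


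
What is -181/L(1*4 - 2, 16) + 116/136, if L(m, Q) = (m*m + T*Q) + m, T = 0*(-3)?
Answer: -1495/51 ≈ -29.314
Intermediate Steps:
T = 0
L(m, Q) = m + m**2 (L(m, Q) = (m*m + 0*Q) + m = (m**2 + 0) + m = m**2 + m = m + m**2)
-181/L(1*4 - 2, 16) + 116/136 = -181*1/((1 + (1*4 - 2))*(1*4 - 2)) + 116/136 = -181*1/((1 + (4 - 2))*(4 - 2)) + 116*(1/136) = -181*1/(2*(1 + 2)) + 29/34 = -181/(2*3) + 29/34 = -181/6 + 29/34 = -1495/51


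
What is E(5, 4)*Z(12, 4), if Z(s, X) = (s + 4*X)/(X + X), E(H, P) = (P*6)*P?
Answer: 336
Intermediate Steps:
E(H, P) = 6*P**2 (E(H, P) = (6*P)*P = 6*P**2)
Z(s, X) = (s + 4*X)/(2*X) (Z(s, X) = (s + 4*X)/((2*X)) = (s + 4*X)*(1/(2*X)) = (s + 4*X)/(2*X))
E(5, 4)*Z(12, 4) = (6*4**2)*(2 + (1/2)*12/4) = (6*16)*(2 + (1/2)*12*(1/4)) = 96*(2 + 3/2) = 96*(7/2) = 336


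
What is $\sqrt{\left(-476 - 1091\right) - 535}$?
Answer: $i \sqrt{2102} \approx 45.848 i$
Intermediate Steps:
$\sqrt{\left(-476 - 1091\right) - 535} = \sqrt{-1567 - 535} = \sqrt{-2102} = i \sqrt{2102}$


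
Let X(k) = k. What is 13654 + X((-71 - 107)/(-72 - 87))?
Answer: 2171164/159 ≈ 13655.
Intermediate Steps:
13654 + X((-71 - 107)/(-72 - 87)) = 13654 + (-71 - 107)/(-72 - 87) = 13654 - 178/(-159) = 13654 - 178*(-1/159) = 13654 + 178/159 = 2171164/159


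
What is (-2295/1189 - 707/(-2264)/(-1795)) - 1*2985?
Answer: -14432708105423/4831953320 ≈ -2986.9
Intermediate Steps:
(-2295/1189 - 707/(-2264)/(-1795)) - 1*2985 = (-2295*1/1189 - 707*(-1/2264)*(-1/1795)) - 2985 = (-2295/1189 + (707/2264)*(-1/1795)) - 2985 = (-2295/1189 - 707/4063880) - 2985 = -9327445223/4831953320 - 2985 = -14432708105423/4831953320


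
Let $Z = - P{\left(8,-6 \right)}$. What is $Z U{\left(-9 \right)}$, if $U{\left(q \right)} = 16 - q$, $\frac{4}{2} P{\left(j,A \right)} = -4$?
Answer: $50$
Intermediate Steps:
$P{\left(j,A \right)} = -2$ ($P{\left(j,A \right)} = \frac{1}{2} \left(-4\right) = -2$)
$Z = 2$ ($Z = \left(-1\right) \left(-2\right) = 2$)
$Z U{\left(-9 \right)} = 2 \left(16 - -9\right) = 2 \left(16 + 9\right) = 2 \cdot 25 = 50$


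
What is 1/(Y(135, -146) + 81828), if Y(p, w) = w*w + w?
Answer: 1/102998 ≈ 9.7089e-6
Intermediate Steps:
Y(p, w) = w + w² (Y(p, w) = w² + w = w + w²)
1/(Y(135, -146) + 81828) = 1/(-146*(1 - 146) + 81828) = 1/(-146*(-145) + 81828) = 1/(21170 + 81828) = 1/102998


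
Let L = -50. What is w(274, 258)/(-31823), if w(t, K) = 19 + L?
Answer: 31/31823 ≈ 0.00097414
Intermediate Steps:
w(t, K) = -31 (w(t, K) = 19 - 50 = -31)
w(274, 258)/(-31823) = -31/(-31823) = -31*(-1/31823) = 31/31823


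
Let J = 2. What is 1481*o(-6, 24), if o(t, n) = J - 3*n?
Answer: -103670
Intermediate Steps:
o(t, n) = 2 - 3*n
1481*o(-6, 24) = 1481*(2 - 3*24) = 1481*(2 - 72) = 1481*(-70) = -103670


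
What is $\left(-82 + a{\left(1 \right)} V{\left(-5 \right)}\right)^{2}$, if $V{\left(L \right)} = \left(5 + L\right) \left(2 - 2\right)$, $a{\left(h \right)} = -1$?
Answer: $6724$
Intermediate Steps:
$V{\left(L \right)} = 0$ ($V{\left(L \right)} = \left(5 + L\right) 0 = 0$)
$\left(-82 + a{\left(1 \right)} V{\left(-5 \right)}\right)^{2} = \left(-82 - 0\right)^{2} = \left(-82 + 0\right)^{2} = \left(-82\right)^{2} = 6724$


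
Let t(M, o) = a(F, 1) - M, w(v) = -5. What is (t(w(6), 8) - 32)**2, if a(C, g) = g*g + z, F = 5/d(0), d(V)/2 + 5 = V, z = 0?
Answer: 676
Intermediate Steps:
d(V) = -10 + 2*V
F = -1/2 (F = 5/(-10 + 2*0) = 5/(-10 + 0) = 5/(-10) = 5*(-1/10) = -1/2 ≈ -0.50000)
a(C, g) = g**2 (a(C, g) = g*g + 0 = g**2 + 0 = g**2)
t(M, o) = 1 - M (t(M, o) = 1**2 - M = 1 - M)
(t(w(6), 8) - 32)**2 = ((1 - 1*(-5)) - 32)**2 = ((1 + 5) - 32)**2 = (6 - 32)**2 = (-26)**2 = 676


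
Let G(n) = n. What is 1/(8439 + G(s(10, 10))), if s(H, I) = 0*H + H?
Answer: 1/8449 ≈ 0.00011836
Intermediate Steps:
s(H, I) = H (s(H, I) = 0 + H = H)
1/(8439 + G(s(10, 10))) = 1/(8439 + 10) = 1/8449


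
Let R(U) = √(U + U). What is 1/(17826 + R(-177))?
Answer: 2971/52961105 - I*√354/317766630 ≈ 5.6098e-5 - 5.921e-8*I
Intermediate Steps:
R(U) = √2*√U (R(U) = √(2*U) = √2*√U)
1/(17826 + R(-177)) = 1/(17826 + √2*√(-177)) = 1/(17826 + √2*(I*√177)) = 1/(17826 + I*√354)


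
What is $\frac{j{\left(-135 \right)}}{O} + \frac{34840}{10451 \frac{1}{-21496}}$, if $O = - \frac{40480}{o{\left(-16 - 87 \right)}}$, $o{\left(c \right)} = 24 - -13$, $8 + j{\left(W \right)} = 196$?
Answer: $- \frac{7579095051089}{105764120} \approx -71660.0$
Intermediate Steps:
$j{\left(W \right)} = 188$ ($j{\left(W \right)} = -8 + 196 = 188$)
$o{\left(c \right)} = 37$ ($o{\left(c \right)} = 24 + 13 = 37$)
$O = - \frac{40480}{37} \approx -1094.1$
$\frac{j{\left(-135 \right)}}{O} + \frac{34840}{10451 \frac{1}{-21496}} = \frac{188}{- \frac{40480}{37}} + \frac{34840}{10451 \frac{1}{-21496}} = 188 \left(- \frac{37}{40480}\right) + \frac{34840}{10451 \left(- \frac{1}{21496}\right)} = - \frac{1739}{10120} + \frac{34840}{- \frac{10451}{21496}} = - \frac{1739}{10120} + 34840 \left(- \frac{21496}{10451}\right) = - \frac{1739}{10120} - \frac{748920640}{10451} = - \frac{7579095051089}{105764120}$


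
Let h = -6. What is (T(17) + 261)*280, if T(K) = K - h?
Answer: 79520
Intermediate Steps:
T(K) = 6 + K (T(K) = K - 1*(-6) = K + 6 = 6 + K)
(T(17) + 261)*280 = ((6 + 17) + 261)*280 = (23 + 261)*280 = 284*280 = 79520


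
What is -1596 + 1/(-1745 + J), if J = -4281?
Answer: -9617497/6026 ≈ -1596.0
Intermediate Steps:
-1596 + 1/(-1745 + J) = -1596 + 1/(-1745 - 4281) = -1596 + 1/(-6026) = -1596 - 1/6026 = -9617497/6026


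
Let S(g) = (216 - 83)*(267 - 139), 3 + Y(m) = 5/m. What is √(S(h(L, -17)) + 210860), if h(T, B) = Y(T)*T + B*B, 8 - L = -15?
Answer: 2*√56971 ≈ 477.37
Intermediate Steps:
Y(m) = -3 + 5/m
L = 23 (L = 8 - 1*(-15) = 8 + 15 = 23)
h(T, B) = B² + T*(-3 + 5/T) (h(T, B) = (-3 + 5/T)*T + B*B = T*(-3 + 5/T) + B² = B² + T*(-3 + 5/T))
S(g) = 17024 (S(g) = 133*128 = 17024)
√(S(h(L, -17)) + 210860) = √(17024 + 210860) = √227884 = 2*√56971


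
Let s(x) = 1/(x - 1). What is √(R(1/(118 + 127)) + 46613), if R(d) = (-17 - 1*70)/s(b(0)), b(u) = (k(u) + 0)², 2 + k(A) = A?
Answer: 4*√2897 ≈ 215.30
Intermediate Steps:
k(A) = -2 + A
b(u) = (-2 + u)² (b(u) = ((-2 + u) + 0)² = (-2 + u)²)
s(x) = 1/(-1 + x)
R(d) = -261 (R(d) = (-17 - 1*70)/(1/(-1 + (-2 + 0)²)) = (-17 - 70)/(1/(-1 + (-2)²)) = -87/(1/(-1 + 4)) = -87/(1/3) = -87/⅓ = -87*3 = -261)
√(R(1/(118 + 127)) + 46613) = √(-261 + 46613) = √46352 = 4*√2897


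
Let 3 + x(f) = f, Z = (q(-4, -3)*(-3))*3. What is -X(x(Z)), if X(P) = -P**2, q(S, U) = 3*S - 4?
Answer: 19881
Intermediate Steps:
q(S, U) = -4 + 3*S
Z = 144 (Z = ((-4 + 3*(-4))*(-3))*3 = ((-4 - 12)*(-3))*3 = -16*(-3)*3 = 48*3 = 144)
x(f) = -3 + f
-X(x(Z)) = -(-1)*(-3 + 144)**2 = -(-1)*141**2 = -(-1)*19881 = -1*(-19881) = 19881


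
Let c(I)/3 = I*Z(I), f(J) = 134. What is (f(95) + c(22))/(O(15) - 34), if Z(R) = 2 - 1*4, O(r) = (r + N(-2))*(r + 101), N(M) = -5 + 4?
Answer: 1/795 ≈ 0.0012579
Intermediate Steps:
N(M) = -1
O(r) = (-1 + r)*(101 + r) (O(r) = (r - 1)*(r + 101) = (-1 + r)*(101 + r))
Z(R) = -2 (Z(R) = 2 - 4 = -2)
c(I) = -6*I (c(I) = 3*(I*(-2)) = 3*(-2*I) = -6*I)
(f(95) + c(22))/(O(15) - 34) = (134 - 6*22)/((-101 + 15**2 + 100*15) - 34) = (134 - 132)/((-101 + 225 + 1500) - 34) = 2/(1624 - 34) = 2/1590 = 2*(1/1590) = 1/795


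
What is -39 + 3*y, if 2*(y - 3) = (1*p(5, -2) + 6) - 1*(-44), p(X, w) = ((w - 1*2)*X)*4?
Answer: -75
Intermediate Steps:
p(X, w) = 4*X*(-2 + w) (p(X, w) = ((w - 2)*X)*4 = ((-2 + w)*X)*4 = (X*(-2 + w))*4 = 4*X*(-2 + w))
y = -12 (y = 3 + ((1*(4*5*(-2 - 2)) + 6) - 1*(-44))/2 = 3 + ((1*(4*5*(-4)) + 6) + 44)/2 = 3 + ((1*(-80) + 6) + 44)/2 = 3 + ((-80 + 6) + 44)/2 = 3 + (-74 + 44)/2 = 3 + (½)*(-30) = 3 - 15 = -12)
-39 + 3*y = -39 + 3*(-12) = -39 - 36 = -75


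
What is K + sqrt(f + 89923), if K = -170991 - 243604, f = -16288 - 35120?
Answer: -414595 + sqrt(38515) ≈ -4.1440e+5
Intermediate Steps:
f = -51408
K = -414595
K + sqrt(f + 89923) = -414595 + sqrt(-51408 + 89923) = -414595 + sqrt(38515)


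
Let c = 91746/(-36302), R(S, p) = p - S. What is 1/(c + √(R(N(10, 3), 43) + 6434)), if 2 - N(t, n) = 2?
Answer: 277546941/710600107316 + 329458801*√6477/2131800321948 ≈ 0.012828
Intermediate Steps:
N(t, n) = 0 (N(t, n) = 2 - 1*2 = 2 - 2 = 0)
c = -45873/18151 (c = 91746*(-1/36302) = -45873/18151 ≈ -2.5273)
1/(c + √(R(N(10, 3), 43) + 6434)) = 1/(-45873/18151 + √((43 - 1*0) + 6434)) = 1/(-45873/18151 + √((43 + 0) + 6434)) = 1/(-45873/18151 + √(43 + 6434)) = 1/(-45873/18151 + √6477)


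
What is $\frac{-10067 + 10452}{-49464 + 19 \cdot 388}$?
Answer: $- \frac{385}{42092} \approx -0.0091466$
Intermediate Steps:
$\frac{-10067 + 10452}{-49464 + 19 \cdot 388} = \frac{385}{-49464 + 7372} = \frac{385}{-42092} = 385 \left(- \frac{1}{42092}\right) = - \frac{385}{42092}$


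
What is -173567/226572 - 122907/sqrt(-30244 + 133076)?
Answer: -173567/226572 - 122907*sqrt(6427)/25708 ≈ -384.04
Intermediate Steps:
-173567/226572 - 122907/sqrt(-30244 + 133076) = -173567*1/226572 - 122907*sqrt(6427)/25708 = -173567/226572 - 122907*sqrt(6427)/25708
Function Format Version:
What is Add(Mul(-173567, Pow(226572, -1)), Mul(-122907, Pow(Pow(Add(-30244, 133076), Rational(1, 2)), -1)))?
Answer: Add(Rational(-173567, 226572), Mul(Rational(-122907, 25708), Pow(6427, Rational(1, 2)))) ≈ -384.04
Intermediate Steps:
Add(Mul(-173567, Pow(226572, -1)), Mul(-122907, Pow(Pow(Add(-30244, 133076), Rational(1, 2)), -1))) = Add(Mul(-173567, Rational(1, 226572)), Mul(-122907, Pow(Pow(102832, Rational(1, 2)), -1))) = Add(Rational(-173567, 226572), Mul(-122907, Pow(Mul(4, Pow(6427, Rational(1, 2))), -1))) = Add(Rational(-173567, 226572), Mul(-122907, Mul(Rational(1, 25708), Pow(6427, Rational(1, 2))))) = Add(Rational(-173567, 226572), Mul(Rational(-122907, 25708), Pow(6427, Rational(1, 2))))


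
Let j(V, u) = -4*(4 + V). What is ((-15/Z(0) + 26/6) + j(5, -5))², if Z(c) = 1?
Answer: 19600/9 ≈ 2177.8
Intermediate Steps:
j(V, u) = -16 - 4*V
((-15/Z(0) + 26/6) + j(5, -5))² = ((-15/1 + 26/6) + (-16 - 4*5))² = ((-15*1 + 26*(⅙)) + (-16 - 20))² = ((-15 + 13/3) - 36)² = (-32/3 - 36)² = (-140/3)² = 19600/9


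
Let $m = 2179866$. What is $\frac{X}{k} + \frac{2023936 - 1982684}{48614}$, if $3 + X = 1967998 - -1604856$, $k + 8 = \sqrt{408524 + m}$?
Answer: $\frac{374074563066}{31457220041} + \frac{3572851 \sqrt{2588390}}{2588326} \approx 2232.7$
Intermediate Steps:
$k = -8 + \sqrt{2588390}$ ($k = -8 + \sqrt{408524 + 2179866} = -8 + \sqrt{2588390} \approx 1600.8$)
$X = 3572851$ ($X = -3 + \left(1967998 - -1604856\right) = -3 + \left(1967998 + 1604856\right) = -3 + 3572854 = 3572851$)
$\frac{X}{k} + \frac{2023936 - 1982684}{48614} = \frac{3572851}{-8 + \sqrt{2588390}} + \frac{2023936 - 1982684}{48614} = \frac{3572851}{-8 + \sqrt{2588390}} + \left(2023936 - 1982684\right) \frac{1}{48614} = \frac{3572851}{-8 + \sqrt{2588390}} + 41252 \cdot \frac{1}{48614} = \frac{3572851}{-8 + \sqrt{2588390}} + \frac{20626}{24307} = \frac{20626}{24307} + \frac{3572851}{-8 + \sqrt{2588390}}$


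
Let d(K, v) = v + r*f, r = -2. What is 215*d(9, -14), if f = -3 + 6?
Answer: -4300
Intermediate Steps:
f = 3
d(K, v) = -6 + v (d(K, v) = v - 2*3 = v - 6 = -6 + v)
215*d(9, -14) = 215*(-6 - 14) = 215*(-20) = -4300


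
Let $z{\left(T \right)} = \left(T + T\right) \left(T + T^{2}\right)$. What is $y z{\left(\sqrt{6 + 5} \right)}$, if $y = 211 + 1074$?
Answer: $28270 + 28270 \sqrt{11} \approx 1.2203 \cdot 10^{5}$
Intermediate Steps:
$z{\left(T \right)} = 2 T \left(T + T^{2}\right)$
$y = 1285$
$y z{\left(\sqrt{6 + 5} \right)} = 1285 \cdot 2 \left(\sqrt{6 + 5}\right)^{2} \left(1 + \sqrt{6 + 5}\right) = 1285 \cdot 2 \left(\sqrt{11}\right)^{2} \left(1 + \sqrt{11}\right) = 1285 \cdot 2 \cdot 11 \left(1 + \sqrt{11}\right) = 1285 \left(22 + 22 \sqrt{11}\right) = 28270 + 28270 \sqrt{11}$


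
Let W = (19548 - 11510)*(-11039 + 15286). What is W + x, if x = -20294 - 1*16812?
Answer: 34100280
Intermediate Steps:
W = 34137386 (W = 8038*4247 = 34137386)
x = -37106 (x = -20294 - 16812 = -37106)
W + x = 34137386 - 37106 = 34100280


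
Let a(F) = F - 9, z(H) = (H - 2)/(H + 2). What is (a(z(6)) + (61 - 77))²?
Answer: 2401/4 ≈ 600.25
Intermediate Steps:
z(H) = (-2 + H)/(2 + H)
a(F) = -9 + F
(a(z(6)) + (61 - 77))² = ((-9 + (-2 + 6)/(2 + 6)) + (61 - 77))² = ((-9 + 4/8) - 16)² = ((-9 + (⅛)*4) - 16)² = ((-9 + ½) - 16)² = (-17/2 - 16)² = (-49/2)² = 2401/4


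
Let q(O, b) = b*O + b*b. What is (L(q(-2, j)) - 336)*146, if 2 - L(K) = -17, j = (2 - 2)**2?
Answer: -46282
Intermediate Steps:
j = 0 (j = 0**2 = 0)
q(O, b) = b**2 + O*b (q(O, b) = O*b + b**2 = b**2 + O*b)
L(K) = 19 (L(K) = 2 - 1*(-17) = 2 + 17 = 19)
(L(q(-2, j)) - 336)*146 = (19 - 336)*146 = -317*146 = -46282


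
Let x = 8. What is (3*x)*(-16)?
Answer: -384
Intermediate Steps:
(3*x)*(-16) = (3*8)*(-16) = 24*(-16) = -384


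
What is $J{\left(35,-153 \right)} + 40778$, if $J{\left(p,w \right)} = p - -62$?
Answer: $40875$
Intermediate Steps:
$J{\left(p,w \right)} = 62 + p$ ($J{\left(p,w \right)} = p + 62 = 62 + p$)
$J{\left(35,-153 \right)} + 40778 = \left(62 + 35\right) + 40778 = 97 + 40778 = 40875$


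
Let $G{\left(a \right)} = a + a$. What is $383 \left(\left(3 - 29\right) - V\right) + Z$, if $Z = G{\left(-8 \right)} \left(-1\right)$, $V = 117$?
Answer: $-54753$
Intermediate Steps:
$G{\left(a \right)} = 2 a$
$Z = 16$ ($Z = 2 \left(-8\right) \left(-1\right) = \left(-16\right) \left(-1\right) = 16$)
$383 \left(\left(3 - 29\right) - V\right) + Z = 383 \left(\left(3 - 29\right) - 117\right) + 16 = 383 \left(-26 - 117\right) + 16 = 383 \left(-143\right) + 16 = -54769 + 16 = -54753$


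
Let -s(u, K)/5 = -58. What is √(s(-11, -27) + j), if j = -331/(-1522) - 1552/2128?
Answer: √11862149227754/202426 ≈ 17.014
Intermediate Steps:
s(u, K) = 290 (s(u, K) = -5*(-58) = 290)
j = -103611/202426 (j = -331*(-1/1522) - 1552*1/2128 = 331/1522 - 97/133 = -103611/202426 ≈ -0.51185)
√(s(-11, -27) + j) = √(290 - 103611/202426) = √(58599929/202426) = √11862149227754/202426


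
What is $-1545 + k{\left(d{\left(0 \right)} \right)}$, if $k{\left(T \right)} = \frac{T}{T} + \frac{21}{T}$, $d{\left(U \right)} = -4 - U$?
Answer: $- \frac{6197}{4} \approx -1549.3$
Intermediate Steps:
$k{\left(T \right)} = 1 + \frac{21}{T}$
$-1545 + k{\left(d{\left(0 \right)} \right)} = -1545 + \frac{21 - 4}{-4 - 0} = -1545 + \frac{21 + \left(-4 + 0\right)}{-4 + 0} = -1545 + \frac{21 - 4}{-4} = -1545 - \frac{17}{4} = - \frac{6197}{4}$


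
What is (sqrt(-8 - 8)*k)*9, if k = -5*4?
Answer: -720*I ≈ -720.0*I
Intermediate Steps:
k = -20
(sqrt(-8 - 8)*k)*9 = (sqrt(-8 - 8)*(-20))*9 = (sqrt(-16)*(-20))*9 = ((4*I)*(-20))*9 = -80*I*9 = -720*I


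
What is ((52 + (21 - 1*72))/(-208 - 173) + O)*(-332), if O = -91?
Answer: 11511104/381 ≈ 30213.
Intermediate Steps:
((52 + (21 - 1*72))/(-208 - 173) + O)*(-332) = ((52 + (21 - 1*72))/(-208 - 173) - 91)*(-332) = ((52 + (21 - 72))/(-381) - 91)*(-332) = ((52 - 51)*(-1/381) - 91)*(-332) = (1*(-1/381) - 91)*(-332) = (-1/381 - 91)*(-332) = -34672/381*(-332) = 11511104/381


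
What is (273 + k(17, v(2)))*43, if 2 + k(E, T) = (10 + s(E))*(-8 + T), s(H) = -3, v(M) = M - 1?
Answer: 9546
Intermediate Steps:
v(M) = -1 + M
k(E, T) = -58 + 7*T (k(E, T) = -2 + (10 - 3)*(-8 + T) = -2 + 7*(-8 + T) = -2 + (-56 + 7*T) = -58 + 7*T)
(273 + k(17, v(2)))*43 = (273 + (-58 + 7*(-1 + 2)))*43 = (273 + (-58 + 7*1))*43 = (273 + (-58 + 7))*43 = (273 - 51)*43 = 222*43 = 9546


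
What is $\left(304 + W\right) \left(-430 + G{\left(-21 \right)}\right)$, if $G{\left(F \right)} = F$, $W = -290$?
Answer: $-6314$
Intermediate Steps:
$\left(304 + W\right) \left(-430 + G{\left(-21 \right)}\right) = \left(304 - 290\right) \left(-430 - 21\right) = 14 \left(-451\right) = -6314$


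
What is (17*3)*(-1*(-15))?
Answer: 765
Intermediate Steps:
(17*3)*(-1*(-15)) = 51*15 = 765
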